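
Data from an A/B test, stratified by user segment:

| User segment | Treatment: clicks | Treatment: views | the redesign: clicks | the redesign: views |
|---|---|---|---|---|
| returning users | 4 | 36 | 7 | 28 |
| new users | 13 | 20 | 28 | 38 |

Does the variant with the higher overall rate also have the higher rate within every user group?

Returning users: Treatment 4/36 = 11.1%, the redesign 7/28 = 25.0% → the redesign
New users: Treatment 13/20 = 65.0%, the redesign 28/38 = 73.7% → the redesign
Overall: Treatment 17/56 = 30.4%, the redesign 35/66 = 53.0% → the redesign
The redesign wins overall and in every user group — no reversal.

Yes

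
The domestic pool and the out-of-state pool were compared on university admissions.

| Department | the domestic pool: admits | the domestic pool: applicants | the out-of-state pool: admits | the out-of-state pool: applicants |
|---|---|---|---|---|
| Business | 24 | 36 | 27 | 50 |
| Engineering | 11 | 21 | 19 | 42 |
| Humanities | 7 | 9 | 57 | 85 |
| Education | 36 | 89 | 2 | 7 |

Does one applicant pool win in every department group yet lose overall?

Business: the domestic pool 24/36 = 66.7%, the out-of-state pool 27/50 = 54.0% → the domestic pool
Engineering: the domestic pool 11/21 = 52.4%, the out-of-state pool 19/42 = 45.2% → the domestic pool
Humanities: the domestic pool 7/9 = 77.8%, the out-of-state pool 57/85 = 67.1% → the domestic pool
Education: the domestic pool 36/89 = 40.4%, the out-of-state pool 2/7 = 28.6% → the domestic pool
Overall: the domestic pool 78/155 = 50.3%, the out-of-state pool 105/184 = 57.1% → the out-of-state pool
The domestic pool wins each department group but the out-of-state pool wins overall — the comparison reverses. The domestic pool's applicants skew toward Education, which has a lower base rate.

Yes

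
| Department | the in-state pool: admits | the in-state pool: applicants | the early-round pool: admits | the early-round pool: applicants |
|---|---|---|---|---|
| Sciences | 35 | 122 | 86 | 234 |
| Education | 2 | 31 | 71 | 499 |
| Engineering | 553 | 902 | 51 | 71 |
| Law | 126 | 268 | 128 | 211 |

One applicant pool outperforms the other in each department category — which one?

Sciences: the in-state pool 35/122 = 28.7%, the early-round pool 86/234 = 36.8% → the early-round pool
Education: the in-state pool 2/31 = 6.5%, the early-round pool 71/499 = 14.2% → the early-round pool
Engineering: the in-state pool 553/902 = 61.3%, the early-round pool 51/71 = 71.8% → the early-round pool
Law: the in-state pool 126/268 = 47.0%, the early-round pool 128/211 = 60.7% → the early-round pool
The early-round pool has the higher rate in all 4 groups.

the early-round pool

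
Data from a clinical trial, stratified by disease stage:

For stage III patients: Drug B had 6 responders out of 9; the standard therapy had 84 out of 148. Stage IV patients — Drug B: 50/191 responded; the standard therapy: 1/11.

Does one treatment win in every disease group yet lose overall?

Yes

Stage III: Drug B 6/9 = 66.7%, the standard therapy 84/148 = 56.8% → Drug B
Stage IV: Drug B 50/191 = 26.2%, the standard therapy 1/11 = 9.1% → Drug B
Overall: Drug B 56/200 = 28.0%, the standard therapy 85/159 = 53.5% → the standard therapy
Drug B wins each disease group but the standard therapy wins overall — the comparison reverses. Drug B's patients skew toward stage IV, which has a lower base rate.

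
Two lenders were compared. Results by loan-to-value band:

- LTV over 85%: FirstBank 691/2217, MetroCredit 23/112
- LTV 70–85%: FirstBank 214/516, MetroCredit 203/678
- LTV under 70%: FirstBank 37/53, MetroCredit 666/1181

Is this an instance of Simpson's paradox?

Yes

LTV over 85%: FirstBank 691/2217 = 31.2%, MetroCredit 23/112 = 20.5% → FirstBank
LTV 70–85%: FirstBank 214/516 = 41.5%, MetroCredit 203/678 = 29.9% → FirstBank
LTV under 70%: FirstBank 37/53 = 69.8%, MetroCredit 666/1181 = 56.4% → FirstBank
Overall: FirstBank 942/2786 = 33.8%, MetroCredit 892/1971 = 45.3% → MetroCredit
FirstBank wins each loan-to-value group but MetroCredit wins overall — the comparison reverses. FirstBank's loans skew toward LTV over 85%, which has a lower base rate.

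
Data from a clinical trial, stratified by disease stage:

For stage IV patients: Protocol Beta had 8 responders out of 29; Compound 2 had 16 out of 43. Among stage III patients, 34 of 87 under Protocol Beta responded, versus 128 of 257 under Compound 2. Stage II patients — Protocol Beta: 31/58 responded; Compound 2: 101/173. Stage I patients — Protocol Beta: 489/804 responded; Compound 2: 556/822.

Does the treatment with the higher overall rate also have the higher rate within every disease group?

Yes

Stage IV: Protocol Beta 8/29 = 27.6%, Compound 2 16/43 = 37.2% → Compound 2
Stage III: Protocol Beta 34/87 = 39.1%, Compound 2 128/257 = 49.8% → Compound 2
Stage II: Protocol Beta 31/58 = 53.4%, Compound 2 101/173 = 58.4% → Compound 2
Stage I: Protocol Beta 489/804 = 60.8%, Compound 2 556/822 = 67.6% → Compound 2
Overall: Protocol Beta 562/978 = 57.5%, Compound 2 801/1295 = 61.9% → Compound 2
Compound 2 wins overall and in every disease group — no reversal.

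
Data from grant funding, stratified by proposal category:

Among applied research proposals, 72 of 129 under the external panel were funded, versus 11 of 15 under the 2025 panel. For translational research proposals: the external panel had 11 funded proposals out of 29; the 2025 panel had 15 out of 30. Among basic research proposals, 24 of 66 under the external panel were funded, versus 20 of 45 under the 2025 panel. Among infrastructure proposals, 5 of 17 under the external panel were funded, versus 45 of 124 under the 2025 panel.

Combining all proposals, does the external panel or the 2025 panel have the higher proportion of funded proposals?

Applied research: the external panel 72/129 = 55.8%, the 2025 panel 11/15 = 73.3% → the 2025 panel
Translational research: the external panel 11/29 = 37.9%, the 2025 panel 15/30 = 50.0% → the 2025 panel
Basic research: the external panel 24/66 = 36.4%, the 2025 panel 20/45 = 44.4% → the 2025 panel
Infrastructure: the external panel 5/17 = 29.4%, the 2025 panel 45/124 = 36.3% → the 2025 panel
Overall: the external panel 112/241 = 46.5%, the 2025 panel 91/214 = 42.5% → the external panel
(The 2025 panel wins every proposal group but the external panel wins overall — the 2025 panel's proposals skew toward the low-rate infrastructure group.)

the external panel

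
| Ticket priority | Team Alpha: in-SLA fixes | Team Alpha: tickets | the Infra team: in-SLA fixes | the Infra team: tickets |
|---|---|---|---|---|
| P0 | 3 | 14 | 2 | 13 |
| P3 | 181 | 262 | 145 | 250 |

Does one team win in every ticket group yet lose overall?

No

P0: Team Alpha 3/14 = 21.4%, the Infra team 2/13 = 15.4% → Team Alpha
P3: Team Alpha 181/262 = 69.1%, the Infra team 145/250 = 58.0% → Team Alpha
Overall: Team Alpha 184/276 = 66.7%, the Infra team 147/263 = 55.9% → Team Alpha
Team Alpha wins overall and in every ticket group — no reversal.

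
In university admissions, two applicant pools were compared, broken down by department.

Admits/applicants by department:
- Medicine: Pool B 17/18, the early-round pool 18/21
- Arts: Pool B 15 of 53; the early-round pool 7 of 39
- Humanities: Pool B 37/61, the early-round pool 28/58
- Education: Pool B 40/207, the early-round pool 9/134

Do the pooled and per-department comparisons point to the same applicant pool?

Yes

Medicine: Pool B 17/18 = 94.4%, the early-round pool 18/21 = 85.7% → Pool B
Arts: Pool B 15/53 = 28.3%, the early-round pool 7/39 = 17.9% → Pool B
Humanities: Pool B 37/61 = 60.7%, the early-round pool 28/58 = 48.3% → Pool B
Education: Pool B 40/207 = 19.3%, the early-round pool 9/134 = 6.7% → Pool B
Overall: Pool B 109/339 = 32.2%, the early-round pool 62/252 = 24.6% → Pool B
Pool B wins overall and in every department group — no reversal.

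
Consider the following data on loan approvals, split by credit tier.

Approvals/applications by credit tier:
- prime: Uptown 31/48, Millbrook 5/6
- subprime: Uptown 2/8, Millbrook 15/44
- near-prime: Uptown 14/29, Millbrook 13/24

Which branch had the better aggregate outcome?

Prime: Uptown 31/48 = 64.6%, Millbrook 5/6 = 83.3% → Millbrook
Subprime: Uptown 2/8 = 25.0%, Millbrook 15/44 = 34.1% → Millbrook
Near-prime: Uptown 14/29 = 48.3%, Millbrook 13/24 = 54.2% → Millbrook
Overall: Uptown 47/85 = 55.3%, Millbrook 33/74 = 44.6% → Uptown
(Millbrook wins every credit group but Uptown wins overall — Millbrook's applications skew toward the low-rate subprime group.)

Uptown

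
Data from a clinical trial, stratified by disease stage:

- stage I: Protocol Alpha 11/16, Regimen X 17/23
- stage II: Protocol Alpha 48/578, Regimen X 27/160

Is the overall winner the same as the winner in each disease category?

Yes

Stage I: Protocol Alpha 11/16 = 68.8%, Regimen X 17/23 = 73.9% → Regimen X
Stage II: Protocol Alpha 48/578 = 8.3%, Regimen X 27/160 = 16.9% → Regimen X
Overall: Protocol Alpha 59/594 = 9.9%, Regimen X 44/183 = 24.0% → Regimen X
Regimen X wins overall and in every disease group — no reversal.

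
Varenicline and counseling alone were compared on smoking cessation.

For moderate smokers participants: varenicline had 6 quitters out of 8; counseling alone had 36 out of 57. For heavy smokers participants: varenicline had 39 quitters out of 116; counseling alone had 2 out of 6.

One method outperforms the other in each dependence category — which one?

varenicline

Moderate smokers: varenicline 6/8 = 75.0%, counseling alone 36/57 = 63.2% → varenicline
Heavy smokers: varenicline 39/116 = 33.6%, counseling alone 2/6 = 33.3% → varenicline
Varenicline has the higher rate in both groups.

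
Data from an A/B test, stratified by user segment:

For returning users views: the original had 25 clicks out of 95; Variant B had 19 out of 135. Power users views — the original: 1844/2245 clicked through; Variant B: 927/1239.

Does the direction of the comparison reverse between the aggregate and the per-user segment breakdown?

Returning users: the original 25/95 = 26.3%, Variant B 19/135 = 14.1% → the original
Power users: the original 1844/2245 = 82.1%, Variant B 927/1239 = 74.8% → the original
Overall: the original 1869/2340 = 79.9%, Variant B 946/1374 = 68.9% → the original
The original wins overall and in every user group — no reversal.

No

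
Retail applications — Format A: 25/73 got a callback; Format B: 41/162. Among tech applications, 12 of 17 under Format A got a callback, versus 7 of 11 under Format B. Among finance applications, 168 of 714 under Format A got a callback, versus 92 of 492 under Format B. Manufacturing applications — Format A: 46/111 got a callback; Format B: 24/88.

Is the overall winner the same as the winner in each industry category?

Yes

Retail: Format A 25/73 = 34.2%, Format B 41/162 = 25.3% → Format A
Tech: Format A 12/17 = 70.6%, Format B 7/11 = 63.6% → Format A
Finance: Format A 168/714 = 23.5%, Format B 92/492 = 18.7% → Format A
Manufacturing: Format A 46/111 = 41.4%, Format B 24/88 = 27.3% → Format A
Overall: Format A 251/915 = 27.4%, Format B 164/753 = 21.8% → Format A
Format A wins overall and in every industry group — no reversal.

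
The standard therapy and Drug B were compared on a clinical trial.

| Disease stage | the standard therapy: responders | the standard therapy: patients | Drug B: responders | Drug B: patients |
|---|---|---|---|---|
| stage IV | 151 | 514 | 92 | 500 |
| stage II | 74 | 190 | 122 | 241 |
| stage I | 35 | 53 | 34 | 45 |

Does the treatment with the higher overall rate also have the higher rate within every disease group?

Stage IV: the standard therapy 151/514 = 29.4%, Drug B 92/500 = 18.4% → the standard therapy
Stage II: the standard therapy 74/190 = 38.9%, Drug B 122/241 = 50.6% → Drug B
Stage I: the standard therapy 35/53 = 66.0%, Drug B 34/45 = 75.6% → Drug B
Overall: the standard therapy 260/757 = 34.3%, Drug B 248/786 = 31.6% → the standard therapy
Neither sweeps: the standard therapy wins 1 of 3 groups, Drug B wins 2. The standard therapy wins overall but not every group — no Simpson reversal.

No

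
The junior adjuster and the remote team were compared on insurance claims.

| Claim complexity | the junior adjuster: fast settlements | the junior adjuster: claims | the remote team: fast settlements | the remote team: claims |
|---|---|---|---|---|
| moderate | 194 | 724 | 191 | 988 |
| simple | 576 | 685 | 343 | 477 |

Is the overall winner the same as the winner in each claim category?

Moderate: the junior adjuster 194/724 = 26.8%, the remote team 191/988 = 19.3% → the junior adjuster
Simple: the junior adjuster 576/685 = 84.1%, the remote team 343/477 = 71.9% → the junior adjuster
Overall: the junior adjuster 770/1409 = 54.6%, the remote team 534/1465 = 36.5% → the junior adjuster
The junior adjuster wins overall and in every claim group — no reversal.

Yes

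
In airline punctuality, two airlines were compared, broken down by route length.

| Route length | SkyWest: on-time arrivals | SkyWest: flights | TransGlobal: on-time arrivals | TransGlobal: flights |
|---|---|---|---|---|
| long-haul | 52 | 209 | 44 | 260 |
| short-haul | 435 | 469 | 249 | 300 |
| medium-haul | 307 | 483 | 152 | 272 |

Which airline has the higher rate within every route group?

SkyWest

Long-haul: SkyWest 52/209 = 24.9%, TransGlobal 44/260 = 16.9% → SkyWest
Short-haul: SkyWest 435/469 = 92.8%, TransGlobal 249/300 = 83.0% → SkyWest
Medium-haul: SkyWest 307/483 = 63.6%, TransGlobal 152/272 = 55.9% → SkyWest
SkyWest has the higher rate in all 3 groups.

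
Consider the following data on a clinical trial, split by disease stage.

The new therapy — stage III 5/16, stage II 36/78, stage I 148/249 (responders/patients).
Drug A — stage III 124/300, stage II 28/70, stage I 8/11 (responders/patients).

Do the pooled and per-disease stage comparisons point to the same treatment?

Stage III: the new therapy 5/16 = 31.2%, Drug A 124/300 = 41.3% → Drug A
Stage II: the new therapy 36/78 = 46.2%, Drug A 28/70 = 40.0% → the new therapy
Stage I: the new therapy 148/249 = 59.4%, Drug A 8/11 = 72.7% → Drug A
Overall: the new therapy 189/343 = 55.1%, Drug A 160/381 = 42.0% → the new therapy
Neither sweeps: the new therapy wins 1 of 3 groups, Drug A wins 2. The new therapy wins overall but not every group — no Simpson reversal.

No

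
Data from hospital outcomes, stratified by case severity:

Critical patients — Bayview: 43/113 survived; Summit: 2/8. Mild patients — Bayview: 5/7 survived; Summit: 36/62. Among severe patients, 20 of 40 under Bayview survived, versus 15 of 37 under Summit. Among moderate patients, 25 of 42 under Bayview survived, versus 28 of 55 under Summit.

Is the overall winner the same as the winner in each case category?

Critical: Bayview 43/113 = 38.1%, Summit 2/8 = 25.0% → Bayview
Mild: Bayview 5/7 = 71.4%, Summit 36/62 = 58.1% → Bayview
Severe: Bayview 20/40 = 50.0%, Summit 15/37 = 40.5% → Bayview
Moderate: Bayview 25/42 = 59.5%, Summit 28/55 = 50.9% → Bayview
Overall: Bayview 93/202 = 46.0%, Summit 81/162 = 50.0% → Summit
Bayview wins each case group but Summit wins overall — the comparison reverses. Bayview's patients skew toward critical, which has a lower base rate.

No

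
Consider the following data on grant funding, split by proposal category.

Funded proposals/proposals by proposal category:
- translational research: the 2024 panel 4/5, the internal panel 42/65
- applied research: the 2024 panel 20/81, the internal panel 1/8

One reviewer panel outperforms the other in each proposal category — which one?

the 2024 panel

Translational research: the 2024 panel 4/5 = 80.0%, the internal panel 42/65 = 64.6% → the 2024 panel
Applied research: the 2024 panel 20/81 = 24.7%, the internal panel 1/8 = 12.5% → the 2024 panel
The 2024 panel has the higher rate in both groups.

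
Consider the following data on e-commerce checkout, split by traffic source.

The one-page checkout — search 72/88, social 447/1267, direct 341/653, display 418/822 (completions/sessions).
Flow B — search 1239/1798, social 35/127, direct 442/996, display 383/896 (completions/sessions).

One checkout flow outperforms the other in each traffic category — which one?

the one-page checkout

Search: the one-page checkout 72/88 = 81.8%, Flow B 1239/1798 = 68.9% → the one-page checkout
Social: the one-page checkout 447/1267 = 35.3%, Flow B 35/127 = 27.6% → the one-page checkout
Direct: the one-page checkout 341/653 = 52.2%, Flow B 442/996 = 44.4% → the one-page checkout
Display: the one-page checkout 418/822 = 50.9%, Flow B 383/896 = 42.7% → the one-page checkout
The one-page checkout has the higher rate in all 4 groups.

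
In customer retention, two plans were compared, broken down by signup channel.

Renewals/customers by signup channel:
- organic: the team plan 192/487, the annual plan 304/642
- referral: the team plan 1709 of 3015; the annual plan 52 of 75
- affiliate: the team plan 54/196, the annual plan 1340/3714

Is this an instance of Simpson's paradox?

Yes

Organic: the team plan 192/487 = 39.4%, the annual plan 304/642 = 47.4% → the annual plan
Referral: the team plan 1709/3015 = 56.7%, the annual plan 52/75 = 69.3% → the annual plan
Affiliate: the team plan 54/196 = 27.6%, the annual plan 1340/3714 = 36.1% → the annual plan
Overall: the team plan 1955/3698 = 52.9%, the annual plan 1696/4431 = 38.3% → the team plan
The annual plan wins each signup group but the team plan wins overall — the comparison reverses. The annual plan's customers skew toward affiliate, which has a lower base rate.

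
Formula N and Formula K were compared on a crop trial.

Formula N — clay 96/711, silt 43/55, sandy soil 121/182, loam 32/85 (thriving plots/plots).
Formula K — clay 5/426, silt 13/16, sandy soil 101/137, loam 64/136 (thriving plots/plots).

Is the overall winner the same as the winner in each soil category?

Clay: Formula N 96/711 = 13.5%, Formula K 5/426 = 1.2% → Formula N
Silt: Formula N 43/55 = 78.2%, Formula K 13/16 = 81.2% → Formula K
Sandy soil: Formula N 121/182 = 66.5%, Formula K 101/137 = 73.7% → Formula K
Loam: Formula N 32/85 = 37.6%, Formula K 64/136 = 47.1% → Formula K
Overall: Formula N 292/1033 = 28.3%, Formula K 183/715 = 25.6% → Formula N
Neither sweeps: Formula N wins 1 of 4 groups, Formula K wins 3. Formula N wins overall but not every group — no Simpson reversal.

No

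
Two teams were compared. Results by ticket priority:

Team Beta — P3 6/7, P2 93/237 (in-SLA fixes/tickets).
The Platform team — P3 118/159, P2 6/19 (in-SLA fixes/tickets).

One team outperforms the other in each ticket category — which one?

Team Beta

P3: Team Beta 6/7 = 85.7%, the Platform team 118/159 = 74.2% → Team Beta
P2: Team Beta 93/237 = 39.2%, the Platform team 6/19 = 31.6% → Team Beta
Team Beta has the higher rate in both groups.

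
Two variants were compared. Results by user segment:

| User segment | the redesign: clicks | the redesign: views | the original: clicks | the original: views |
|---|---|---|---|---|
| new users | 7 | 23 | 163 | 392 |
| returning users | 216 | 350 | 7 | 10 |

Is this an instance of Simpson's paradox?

Yes

New users: the redesign 7/23 = 30.4%, the original 163/392 = 41.6% → the original
Returning users: the redesign 216/350 = 61.7%, the original 7/10 = 70.0% → the original
Overall: the redesign 223/373 = 59.8%, the original 170/402 = 42.3% → the redesign
The original wins each user group but the redesign wins overall — the comparison reverses. The original's views skew toward new users, which has a lower base rate.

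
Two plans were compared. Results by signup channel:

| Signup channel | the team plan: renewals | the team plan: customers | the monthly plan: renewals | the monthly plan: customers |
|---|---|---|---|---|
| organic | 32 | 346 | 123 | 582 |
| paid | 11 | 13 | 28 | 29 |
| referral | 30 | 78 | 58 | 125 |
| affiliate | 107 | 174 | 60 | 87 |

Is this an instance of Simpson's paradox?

No

Organic: the team plan 32/346 = 9.2%, the monthly plan 123/582 = 21.1% → the monthly plan
Paid: the team plan 11/13 = 84.6%, the monthly plan 28/29 = 96.6% → the monthly plan
Referral: the team plan 30/78 = 38.5%, the monthly plan 58/125 = 46.4% → the monthly plan
Affiliate: the team plan 107/174 = 61.5%, the monthly plan 60/87 = 69.0% → the monthly plan
Overall: the team plan 180/611 = 29.5%, the monthly plan 269/823 = 32.7% → the monthly plan
The monthly plan wins overall and in every signup group — no reversal.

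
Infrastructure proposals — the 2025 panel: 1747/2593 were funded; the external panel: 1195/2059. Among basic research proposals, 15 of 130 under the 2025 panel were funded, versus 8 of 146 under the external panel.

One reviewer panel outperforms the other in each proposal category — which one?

the 2025 panel

Infrastructure: the 2025 panel 1747/2593 = 67.4%, the external panel 1195/2059 = 58.0% → the 2025 panel
Basic research: the 2025 panel 15/130 = 11.5%, the external panel 8/146 = 5.5% → the 2025 panel
The 2025 panel has the higher rate in both groups.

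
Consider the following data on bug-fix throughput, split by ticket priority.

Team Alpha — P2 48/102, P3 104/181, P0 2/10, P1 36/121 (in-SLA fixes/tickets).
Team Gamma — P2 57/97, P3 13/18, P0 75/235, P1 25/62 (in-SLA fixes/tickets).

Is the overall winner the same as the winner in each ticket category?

P2: Team Alpha 48/102 = 47.1%, Team Gamma 57/97 = 58.8% → Team Gamma
P3: Team Alpha 104/181 = 57.5%, Team Gamma 13/18 = 72.2% → Team Gamma
P0: Team Alpha 2/10 = 20.0%, Team Gamma 75/235 = 31.9% → Team Gamma
P1: Team Alpha 36/121 = 29.8%, Team Gamma 25/62 = 40.3% → Team Gamma
Overall: Team Alpha 190/414 = 45.9%, Team Gamma 170/412 = 41.3% → Team Alpha
Team Gamma wins each ticket group but Team Alpha wins overall — the comparison reverses. Team Gamma's tickets skew toward P0, which has a lower base rate.

No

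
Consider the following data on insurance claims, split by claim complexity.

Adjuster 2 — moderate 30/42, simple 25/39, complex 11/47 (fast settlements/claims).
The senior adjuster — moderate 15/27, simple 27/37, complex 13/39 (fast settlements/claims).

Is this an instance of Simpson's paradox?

Moderate: Adjuster 2 30/42 = 71.4%, the senior adjuster 15/27 = 55.6% → Adjuster 2
Simple: Adjuster 2 25/39 = 64.1%, the senior adjuster 27/37 = 73.0% → the senior adjuster
Complex: Adjuster 2 11/47 = 23.4%, the senior adjuster 13/39 = 33.3% → the senior adjuster
Overall: Adjuster 2 66/128 = 51.6%, the senior adjuster 55/103 = 53.4% → the senior adjuster
Neither sweeps: Adjuster 2 wins 1 of 3 groups, the senior adjuster wins 2. The senior adjuster wins overall but not every group — no Simpson reversal.

No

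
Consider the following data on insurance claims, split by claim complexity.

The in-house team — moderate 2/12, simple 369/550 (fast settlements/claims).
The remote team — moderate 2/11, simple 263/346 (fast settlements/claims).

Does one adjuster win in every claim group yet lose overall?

No

Moderate: the in-house team 2/12 = 16.7%, the remote team 2/11 = 18.2% → the remote team
Simple: the in-house team 369/550 = 67.1%, the remote team 263/346 = 76.0% → the remote team
Overall: the in-house team 371/562 = 66.0%, the remote team 265/357 = 74.2% → the remote team
The remote team wins overall and in every claim group — no reversal.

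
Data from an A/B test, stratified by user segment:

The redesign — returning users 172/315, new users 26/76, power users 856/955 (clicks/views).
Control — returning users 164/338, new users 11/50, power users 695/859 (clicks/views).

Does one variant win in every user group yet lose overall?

Returning users: the redesign 172/315 = 54.6%, Control 164/338 = 48.5% → the redesign
New users: the redesign 26/76 = 34.2%, Control 11/50 = 22.0% → the redesign
Power users: the redesign 856/955 = 89.6%, Control 695/859 = 80.9% → the redesign
Overall: the redesign 1054/1346 = 78.3%, Control 870/1247 = 69.8% → the redesign
The redesign wins overall and in every user group — no reversal.

No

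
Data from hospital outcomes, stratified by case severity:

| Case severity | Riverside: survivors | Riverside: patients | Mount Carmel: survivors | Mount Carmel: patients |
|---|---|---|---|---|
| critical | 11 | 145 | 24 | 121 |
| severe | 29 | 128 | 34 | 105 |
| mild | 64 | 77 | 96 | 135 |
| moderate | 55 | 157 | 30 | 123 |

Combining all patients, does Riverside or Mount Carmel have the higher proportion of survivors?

Mount Carmel

Critical: Riverside 11/145 = 7.6%, Mount Carmel 24/121 = 19.8% → Mount Carmel
Severe: Riverside 29/128 = 22.7%, Mount Carmel 34/105 = 32.4% → Mount Carmel
Mild: Riverside 64/77 = 83.1%, Mount Carmel 96/135 = 71.1% → Riverside
Moderate: Riverside 55/157 = 35.0%, Mount Carmel 30/123 = 24.4% → Riverside
Overall: Riverside 159/507 = 31.4%, Mount Carmel 184/484 = 38.0% → Mount Carmel
(Neither sweeps every case group, but Mount Carmel has the higher pooled rate.)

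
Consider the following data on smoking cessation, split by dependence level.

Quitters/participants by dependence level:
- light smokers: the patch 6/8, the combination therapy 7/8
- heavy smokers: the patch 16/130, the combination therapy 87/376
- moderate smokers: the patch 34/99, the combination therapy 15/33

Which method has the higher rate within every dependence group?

the combination therapy

Light smokers: the patch 6/8 = 75.0%, the combination therapy 7/8 = 87.5% → the combination therapy
Heavy smokers: the patch 16/130 = 12.3%, the combination therapy 87/376 = 23.1% → the combination therapy
Moderate smokers: the patch 34/99 = 34.3%, the combination therapy 15/33 = 45.5% → the combination therapy
The combination therapy has the higher rate in all 3 groups.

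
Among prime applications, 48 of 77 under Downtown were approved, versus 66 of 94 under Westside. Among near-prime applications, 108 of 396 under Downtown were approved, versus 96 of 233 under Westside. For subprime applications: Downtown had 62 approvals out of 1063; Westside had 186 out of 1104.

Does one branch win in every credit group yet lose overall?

Prime: Downtown 48/77 = 62.3%, Westside 66/94 = 70.2% → Westside
Near-prime: Downtown 108/396 = 27.3%, Westside 96/233 = 41.2% → Westside
Subprime: Downtown 62/1063 = 5.8%, Westside 186/1104 = 16.8% → Westside
Overall: Downtown 218/1536 = 14.2%, Westside 348/1431 = 24.3% → Westside
Westside wins overall and in every credit group — no reversal.

No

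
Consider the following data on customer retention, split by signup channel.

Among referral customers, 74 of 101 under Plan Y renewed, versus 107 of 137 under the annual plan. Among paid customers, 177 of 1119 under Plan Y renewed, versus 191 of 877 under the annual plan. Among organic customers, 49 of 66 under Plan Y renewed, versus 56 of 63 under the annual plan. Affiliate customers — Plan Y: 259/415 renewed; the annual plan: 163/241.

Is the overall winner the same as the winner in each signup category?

Referral: Plan Y 74/101 = 73.3%, the annual plan 107/137 = 78.1% → the annual plan
Paid: Plan Y 177/1119 = 15.8%, the annual plan 191/877 = 21.8% → the annual plan
Organic: Plan Y 49/66 = 74.2%, the annual plan 56/63 = 88.9% → the annual plan
Affiliate: Plan Y 259/415 = 62.4%, the annual plan 163/241 = 67.6% → the annual plan
Overall: Plan Y 559/1701 = 32.9%, the annual plan 517/1318 = 39.2% → the annual plan
The annual plan wins overall and in every signup group — no reversal.

Yes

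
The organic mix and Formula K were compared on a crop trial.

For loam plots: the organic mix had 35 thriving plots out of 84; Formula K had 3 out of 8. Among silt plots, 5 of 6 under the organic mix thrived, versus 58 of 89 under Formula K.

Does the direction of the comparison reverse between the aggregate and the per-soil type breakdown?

Loam: the organic mix 35/84 = 41.7%, Formula K 3/8 = 37.5% → the organic mix
Silt: the organic mix 5/6 = 83.3%, Formula K 58/89 = 65.2% → the organic mix
Overall: the organic mix 40/90 = 44.4%, Formula K 61/97 = 62.9% → Formula K
The organic mix wins each soil group but Formula K wins overall — the comparison reverses. The organic mix's plots skew toward loam, which has a lower base rate.

Yes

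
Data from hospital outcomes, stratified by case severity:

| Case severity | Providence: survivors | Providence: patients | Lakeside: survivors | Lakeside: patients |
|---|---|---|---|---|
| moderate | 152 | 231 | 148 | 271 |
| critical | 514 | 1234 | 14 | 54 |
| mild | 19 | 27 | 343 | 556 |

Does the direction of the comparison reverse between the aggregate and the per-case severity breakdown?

Moderate: Providence 152/231 = 65.8%, Lakeside 148/271 = 54.6% → Providence
Critical: Providence 514/1234 = 41.7%, Lakeside 14/54 = 25.9% → Providence
Mild: Providence 19/27 = 70.4%, Lakeside 343/556 = 61.7% → Providence
Overall: Providence 685/1492 = 45.9%, Lakeside 505/881 = 57.3% → Lakeside
Providence wins each case group but Lakeside wins overall — the comparison reverses. Providence's patients skew toward critical, which has a lower base rate.

Yes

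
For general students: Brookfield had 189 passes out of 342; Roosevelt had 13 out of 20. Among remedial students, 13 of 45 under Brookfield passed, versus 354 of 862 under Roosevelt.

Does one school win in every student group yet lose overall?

Yes

General: Brookfield 189/342 = 55.3%, Roosevelt 13/20 = 65.0% → Roosevelt
Remedial: Brookfield 13/45 = 28.9%, Roosevelt 354/862 = 41.1% → Roosevelt
Overall: Brookfield 202/387 = 52.2%, Roosevelt 367/882 = 41.6% → Brookfield
Roosevelt wins each student group but Brookfield wins overall — the comparison reverses. Roosevelt's students skew toward remedial, which has a lower base rate.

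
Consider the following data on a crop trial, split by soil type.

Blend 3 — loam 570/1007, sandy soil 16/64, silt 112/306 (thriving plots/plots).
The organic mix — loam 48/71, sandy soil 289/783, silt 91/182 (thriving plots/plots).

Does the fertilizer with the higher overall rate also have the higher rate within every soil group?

Loam: Blend 3 570/1007 = 56.6%, the organic mix 48/71 = 67.6% → the organic mix
Sandy soil: Blend 3 16/64 = 25.0%, the organic mix 289/783 = 36.9% → the organic mix
Silt: Blend 3 112/306 = 36.6%, the organic mix 91/182 = 50.0% → the organic mix
Overall: Blend 3 698/1377 = 50.7%, the organic mix 428/1036 = 41.3% → Blend 3
The organic mix wins each soil group but Blend 3 wins overall — the comparison reverses. The organic mix's plots skew toward sandy soil, which has a lower base rate.

No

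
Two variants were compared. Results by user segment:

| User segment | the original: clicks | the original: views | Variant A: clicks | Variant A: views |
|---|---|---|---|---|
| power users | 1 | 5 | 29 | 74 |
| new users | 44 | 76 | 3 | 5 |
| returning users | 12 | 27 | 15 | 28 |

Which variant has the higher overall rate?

Power users: the original 1/5 = 20.0%, Variant A 29/74 = 39.2% → Variant A
New users: the original 44/76 = 57.9%, Variant A 3/5 = 60.0% → Variant A
Returning users: the original 12/27 = 44.4%, Variant A 15/28 = 53.6% → Variant A
Overall: the original 57/108 = 52.8%, Variant A 47/107 = 43.9% → the original
(Variant A wins every user group but the original wins overall — Variant A's views skew toward the low-rate power users group.)

the original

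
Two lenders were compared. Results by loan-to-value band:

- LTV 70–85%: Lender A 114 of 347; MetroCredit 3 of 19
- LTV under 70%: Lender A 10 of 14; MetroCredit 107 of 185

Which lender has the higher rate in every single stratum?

Lender A

LTV 70–85%: Lender A 114/347 = 32.9%, MetroCredit 3/19 = 15.8% → Lender A
LTV under 70%: Lender A 10/14 = 71.4%, MetroCredit 107/185 = 57.8% → Lender A
Lender A has the higher rate in both groups.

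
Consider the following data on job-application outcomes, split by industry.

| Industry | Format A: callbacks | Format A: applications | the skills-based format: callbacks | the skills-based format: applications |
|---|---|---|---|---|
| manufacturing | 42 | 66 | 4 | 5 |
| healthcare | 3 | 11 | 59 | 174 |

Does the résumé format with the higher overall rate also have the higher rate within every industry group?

Manufacturing: Format A 42/66 = 63.6%, the skills-based format 4/5 = 80.0% → the skills-based format
Healthcare: Format A 3/11 = 27.3%, the skills-based format 59/174 = 33.9% → the skills-based format
Overall: Format A 45/77 = 58.4%, the skills-based format 63/179 = 35.2% → Format A
The skills-based format wins each industry group but Format A wins overall — the comparison reverses. The skills-based format's applications skew toward healthcare, which has a lower base rate.

No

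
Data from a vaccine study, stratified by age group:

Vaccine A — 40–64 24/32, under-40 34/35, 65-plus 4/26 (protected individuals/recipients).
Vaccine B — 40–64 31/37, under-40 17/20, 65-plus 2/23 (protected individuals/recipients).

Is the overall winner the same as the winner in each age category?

40–64: Vaccine A 24/32 = 75.0%, Vaccine B 31/37 = 83.8% → Vaccine B
Under-40: Vaccine A 34/35 = 97.1%, Vaccine B 17/20 = 85.0% → Vaccine A
65-plus: Vaccine A 4/26 = 15.4%, Vaccine B 2/23 = 8.7% → Vaccine A
Overall: Vaccine A 62/93 = 66.7%, Vaccine B 50/80 = 62.5% → Vaccine A
Neither sweeps: Vaccine A wins 2 of 3 groups, Vaccine B wins 1. Vaccine A wins overall but not every group — no Simpson reversal.

No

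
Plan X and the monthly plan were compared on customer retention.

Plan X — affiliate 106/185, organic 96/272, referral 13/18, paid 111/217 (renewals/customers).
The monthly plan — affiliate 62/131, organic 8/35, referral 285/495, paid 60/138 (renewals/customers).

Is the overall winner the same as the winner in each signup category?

Affiliate: Plan X 106/185 = 57.3%, the monthly plan 62/131 = 47.3% → Plan X
Organic: Plan X 96/272 = 35.3%, the monthly plan 8/35 = 22.9% → Plan X
Referral: Plan X 13/18 = 72.2%, the monthly plan 285/495 = 57.6% → Plan X
Paid: Plan X 111/217 = 51.2%, the monthly plan 60/138 = 43.5% → Plan X
Overall: Plan X 326/692 = 47.1%, the monthly plan 415/799 = 51.9% → the monthly plan
Plan X wins each signup group but the monthly plan wins overall — the comparison reverses. Plan X's customers skew toward organic, which has a lower base rate.

No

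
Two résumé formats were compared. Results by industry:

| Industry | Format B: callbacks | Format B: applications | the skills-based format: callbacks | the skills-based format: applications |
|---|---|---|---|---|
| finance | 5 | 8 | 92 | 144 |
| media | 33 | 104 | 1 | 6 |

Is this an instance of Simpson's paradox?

No

Finance: Format B 5/8 = 62.5%, the skills-based format 92/144 = 63.9% → the skills-based format
Media: Format B 33/104 = 31.7%, the skills-based format 1/6 = 16.7% → Format B
Overall: Format B 38/112 = 33.9%, the skills-based format 93/150 = 62.0% → the skills-based format
Neither sweeps: Format B wins 1 of 2 groups, the skills-based format wins 1. The skills-based format wins overall but not every group — no Simpson reversal.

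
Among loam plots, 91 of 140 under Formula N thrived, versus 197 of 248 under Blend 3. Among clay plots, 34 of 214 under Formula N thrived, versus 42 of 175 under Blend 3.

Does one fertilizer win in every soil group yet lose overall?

Loam: Formula N 91/140 = 65.0%, Blend 3 197/248 = 79.4% → Blend 3
Clay: Formula N 34/214 = 15.9%, Blend 3 42/175 = 24.0% → Blend 3
Overall: Formula N 125/354 = 35.3%, Blend 3 239/423 = 56.5% → Blend 3
Blend 3 wins overall and in every soil group — no reversal.

No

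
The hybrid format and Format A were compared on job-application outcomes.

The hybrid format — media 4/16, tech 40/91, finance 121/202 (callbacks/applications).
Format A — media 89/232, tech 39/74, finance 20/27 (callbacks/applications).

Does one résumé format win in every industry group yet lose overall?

Media: the hybrid format 4/16 = 25.0%, Format A 89/232 = 38.4% → Format A
Tech: the hybrid format 40/91 = 44.0%, Format A 39/74 = 52.7% → Format A
Finance: the hybrid format 121/202 = 59.9%, Format A 20/27 = 74.1% → Format A
Overall: the hybrid format 165/309 = 53.4%, Format A 148/333 = 44.4% → the hybrid format
Format A wins each industry group but the hybrid format wins overall — the comparison reverses. Format A's applications skew toward media, which has a lower base rate.

Yes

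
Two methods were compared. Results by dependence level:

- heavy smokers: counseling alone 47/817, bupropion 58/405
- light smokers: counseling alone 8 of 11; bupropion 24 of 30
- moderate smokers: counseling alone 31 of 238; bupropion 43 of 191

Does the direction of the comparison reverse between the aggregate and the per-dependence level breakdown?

Heavy smokers: counseling alone 47/817 = 5.8%, bupropion 58/405 = 14.3% → bupropion
Light smokers: counseling alone 8/11 = 72.7%, bupropion 24/30 = 80.0% → bupropion
Moderate smokers: counseling alone 31/238 = 13.0%, bupropion 43/191 = 22.5% → bupropion
Overall: counseling alone 86/1066 = 8.1%, bupropion 125/626 = 20.0% → bupropion
Bupropion wins overall and in every dependence group — no reversal.

No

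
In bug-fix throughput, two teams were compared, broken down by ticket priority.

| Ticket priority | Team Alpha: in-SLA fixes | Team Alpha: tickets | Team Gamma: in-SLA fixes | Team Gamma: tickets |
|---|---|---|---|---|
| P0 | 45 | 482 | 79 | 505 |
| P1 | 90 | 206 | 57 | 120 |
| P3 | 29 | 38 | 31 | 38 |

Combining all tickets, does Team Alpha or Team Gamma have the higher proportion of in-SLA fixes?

P0: Team Alpha 45/482 = 9.3%, Team Gamma 79/505 = 15.6% → Team Gamma
P1: Team Alpha 90/206 = 43.7%, Team Gamma 57/120 = 47.5% → Team Gamma
P3: Team Alpha 29/38 = 76.3%, Team Gamma 31/38 = 81.6% → Team Gamma
Overall: Team Alpha 164/726 = 22.6%, Team Gamma 167/663 = 25.2% → Team Gamma

Team Gamma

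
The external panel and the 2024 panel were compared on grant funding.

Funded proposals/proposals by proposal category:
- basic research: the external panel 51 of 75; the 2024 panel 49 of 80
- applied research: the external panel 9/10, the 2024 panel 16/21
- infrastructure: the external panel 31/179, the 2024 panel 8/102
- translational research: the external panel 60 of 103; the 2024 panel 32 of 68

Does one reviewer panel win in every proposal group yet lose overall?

Basic research: the external panel 51/75 = 68.0%, the 2024 panel 49/80 = 61.2% → the external panel
Applied research: the external panel 9/10 = 90.0%, the 2024 panel 16/21 = 76.2% → the external panel
Infrastructure: the external panel 31/179 = 17.3%, the 2024 panel 8/102 = 7.8% → the external panel
Translational research: the external panel 60/103 = 58.3%, the 2024 panel 32/68 = 47.1% → the external panel
Overall: the external panel 151/367 = 41.1%, the 2024 panel 105/271 = 38.7% → the external panel
The external panel wins overall and in every proposal group — no reversal.

No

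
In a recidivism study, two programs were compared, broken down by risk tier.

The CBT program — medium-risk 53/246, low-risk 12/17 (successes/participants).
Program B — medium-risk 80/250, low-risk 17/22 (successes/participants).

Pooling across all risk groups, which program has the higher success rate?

Program B

Medium-risk: the CBT program 53/246 = 21.5%, Program B 80/250 = 32.0% → Program B
Low-risk: the CBT program 12/17 = 70.6%, Program B 17/22 = 77.3% → Program B
Overall: the CBT program 65/263 = 24.7%, Program B 97/272 = 35.7% → Program B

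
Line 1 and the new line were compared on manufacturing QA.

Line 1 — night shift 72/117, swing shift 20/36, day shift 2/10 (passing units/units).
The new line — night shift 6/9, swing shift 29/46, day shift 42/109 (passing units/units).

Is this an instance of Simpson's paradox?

Night shift: Line 1 72/117 = 61.5%, the new line 6/9 = 66.7% → the new line
Swing shift: Line 1 20/36 = 55.6%, the new line 29/46 = 63.0% → the new line
Day shift: Line 1 2/10 = 20.0%, the new line 42/109 = 38.5% → the new line
Overall: Line 1 94/163 = 57.7%, the new line 77/164 = 47.0% → Line 1
The new line wins each shift group but Line 1 wins overall — the comparison reverses. The new line's units skew toward day shift, which has a lower base rate.

Yes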